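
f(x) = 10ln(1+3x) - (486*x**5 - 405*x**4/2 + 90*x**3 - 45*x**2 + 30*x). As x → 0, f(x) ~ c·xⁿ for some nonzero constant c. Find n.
6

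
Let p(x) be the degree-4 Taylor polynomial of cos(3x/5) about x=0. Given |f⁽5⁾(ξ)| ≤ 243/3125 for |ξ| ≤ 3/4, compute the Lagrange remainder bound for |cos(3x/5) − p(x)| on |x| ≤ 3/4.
19683/128000000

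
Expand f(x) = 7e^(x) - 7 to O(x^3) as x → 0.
7*x + 7*x**2/2 + O(x**3)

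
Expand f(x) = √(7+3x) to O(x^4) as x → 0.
sqrt(7) + 3*sqrt(7)*x/14 - 9*sqrt(7)*x**2/392 + 27*sqrt(7)*x**3/5488 + O(x**4)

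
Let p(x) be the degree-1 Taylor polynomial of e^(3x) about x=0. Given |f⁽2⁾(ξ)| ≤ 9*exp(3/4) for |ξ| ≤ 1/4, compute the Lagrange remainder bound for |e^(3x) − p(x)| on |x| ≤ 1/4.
9*exp(3/4)/32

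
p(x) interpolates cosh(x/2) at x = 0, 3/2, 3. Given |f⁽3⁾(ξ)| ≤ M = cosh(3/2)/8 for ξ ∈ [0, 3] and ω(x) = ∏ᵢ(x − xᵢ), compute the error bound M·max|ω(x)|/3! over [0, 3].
sqrt(3)*cosh(3/2)/64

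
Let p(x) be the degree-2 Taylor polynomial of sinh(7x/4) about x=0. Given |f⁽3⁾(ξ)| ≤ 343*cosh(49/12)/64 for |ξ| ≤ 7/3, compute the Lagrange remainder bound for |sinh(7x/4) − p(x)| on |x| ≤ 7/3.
117649*cosh(49/12)/10368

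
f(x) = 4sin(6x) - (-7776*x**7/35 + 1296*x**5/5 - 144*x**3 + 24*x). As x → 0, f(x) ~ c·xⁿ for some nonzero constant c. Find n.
9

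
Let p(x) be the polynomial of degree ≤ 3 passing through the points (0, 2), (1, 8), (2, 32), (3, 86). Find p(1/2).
7/2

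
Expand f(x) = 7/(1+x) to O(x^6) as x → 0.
7 - 7*x + 7*x**2 - 7*x**3 + 7*x**4 - 7*x**5 + O(x**6)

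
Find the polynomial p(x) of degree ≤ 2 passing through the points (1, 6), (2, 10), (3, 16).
x**2 + x + 4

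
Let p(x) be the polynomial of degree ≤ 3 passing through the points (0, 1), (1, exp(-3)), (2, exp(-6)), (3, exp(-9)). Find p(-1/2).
(-35*exp(6) - 5 + 21*exp(3) + 35*exp(9))*exp(-9)/16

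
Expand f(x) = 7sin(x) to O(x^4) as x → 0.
7*x - 7*x**3/6 + O(x**4)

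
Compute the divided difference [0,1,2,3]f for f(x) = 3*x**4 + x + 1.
18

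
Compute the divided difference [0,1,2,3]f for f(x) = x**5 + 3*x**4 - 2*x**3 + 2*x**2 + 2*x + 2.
41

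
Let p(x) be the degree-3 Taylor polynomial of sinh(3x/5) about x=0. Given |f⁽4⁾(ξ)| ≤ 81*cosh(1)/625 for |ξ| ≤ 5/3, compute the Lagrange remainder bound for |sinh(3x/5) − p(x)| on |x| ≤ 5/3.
cosh(1)/24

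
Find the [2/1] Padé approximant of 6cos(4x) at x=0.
6 - 48*x**2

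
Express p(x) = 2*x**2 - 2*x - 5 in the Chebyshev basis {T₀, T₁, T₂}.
(-4)T₀ + (-2)T₁ + T₂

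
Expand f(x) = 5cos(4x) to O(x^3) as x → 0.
5 - 40*x**2 + O(x**3)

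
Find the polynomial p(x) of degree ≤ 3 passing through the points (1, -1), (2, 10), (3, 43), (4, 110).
2*x**3 - x**2 - 2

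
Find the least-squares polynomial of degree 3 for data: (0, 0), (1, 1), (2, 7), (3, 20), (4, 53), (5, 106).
-1/42 + (397/252)x + (-113/84)x² + (19/18)x³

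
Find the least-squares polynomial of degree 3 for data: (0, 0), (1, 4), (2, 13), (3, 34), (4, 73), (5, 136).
5/126 + (2437/756)x + (-55/126)x² + (113/108)x³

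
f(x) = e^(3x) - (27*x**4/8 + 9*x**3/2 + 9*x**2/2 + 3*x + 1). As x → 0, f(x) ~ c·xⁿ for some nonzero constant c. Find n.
5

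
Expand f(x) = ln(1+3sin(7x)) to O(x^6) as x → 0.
21*x - 441*x**2/2 + 5831*x**3/2 - 180075*x**4/4 + 5932871*x**5/8 + O(x**6)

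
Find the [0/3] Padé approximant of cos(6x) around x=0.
1/(18*x**2 + 1)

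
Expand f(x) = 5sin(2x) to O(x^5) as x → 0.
10*x - 20*x**3/3 + O(x**5)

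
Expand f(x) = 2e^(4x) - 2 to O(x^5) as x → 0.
8*x + 16*x**2 + 64*x**3/3 + 64*x**4/3 + O(x**5)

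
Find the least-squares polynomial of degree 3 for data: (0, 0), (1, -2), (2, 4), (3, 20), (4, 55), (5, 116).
-3/14 + (-145/84)x + (-3/7)x² + (13/12)x³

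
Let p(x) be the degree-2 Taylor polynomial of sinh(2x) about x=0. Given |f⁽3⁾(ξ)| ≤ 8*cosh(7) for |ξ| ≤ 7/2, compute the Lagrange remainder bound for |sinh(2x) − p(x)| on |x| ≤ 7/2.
343*cosh(7)/6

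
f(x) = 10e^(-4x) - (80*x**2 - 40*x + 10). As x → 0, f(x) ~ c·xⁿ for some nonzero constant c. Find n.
3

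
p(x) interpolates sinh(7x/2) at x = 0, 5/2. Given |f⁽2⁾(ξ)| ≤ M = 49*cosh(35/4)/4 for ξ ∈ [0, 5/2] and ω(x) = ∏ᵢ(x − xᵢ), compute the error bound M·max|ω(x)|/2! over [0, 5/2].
1225*cosh(35/4)/128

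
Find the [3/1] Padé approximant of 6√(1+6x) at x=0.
(-81*x**3/4 + 81*x**2/2 + 81*x/2 + 6)/(15*x/4 + 1)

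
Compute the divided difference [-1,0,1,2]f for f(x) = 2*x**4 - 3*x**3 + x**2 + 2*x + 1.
1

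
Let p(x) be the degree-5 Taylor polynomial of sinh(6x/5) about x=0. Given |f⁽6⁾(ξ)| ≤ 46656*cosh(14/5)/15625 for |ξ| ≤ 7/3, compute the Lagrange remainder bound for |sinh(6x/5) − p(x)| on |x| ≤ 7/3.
470596*cosh(14/5)/703125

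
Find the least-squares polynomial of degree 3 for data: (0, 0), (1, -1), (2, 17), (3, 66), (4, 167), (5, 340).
-41/126 + (-145/108)x + (-331/252)x² + (82/27)x³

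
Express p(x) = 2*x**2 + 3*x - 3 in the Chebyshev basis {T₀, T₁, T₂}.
(-2)T₀ + (3)T₁ + T₂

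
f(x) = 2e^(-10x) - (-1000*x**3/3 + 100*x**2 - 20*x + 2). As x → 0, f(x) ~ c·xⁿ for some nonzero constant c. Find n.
4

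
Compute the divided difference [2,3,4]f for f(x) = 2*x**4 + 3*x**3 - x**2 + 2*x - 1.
136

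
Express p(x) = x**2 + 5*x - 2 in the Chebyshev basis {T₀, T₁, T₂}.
(-3/2)T₀ + (5)T₁ + (1/2)T₂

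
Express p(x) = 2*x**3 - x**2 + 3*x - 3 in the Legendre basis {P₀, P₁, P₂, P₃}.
(-10/3)P₀ + (21/5)P₁ + (-2/3)P₂ + (4/5)P₃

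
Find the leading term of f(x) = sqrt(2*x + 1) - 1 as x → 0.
x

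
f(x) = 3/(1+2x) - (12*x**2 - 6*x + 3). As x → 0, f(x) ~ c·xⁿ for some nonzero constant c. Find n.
3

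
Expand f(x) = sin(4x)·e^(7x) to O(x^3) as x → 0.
4*x + 28*x**2 + O(x**3)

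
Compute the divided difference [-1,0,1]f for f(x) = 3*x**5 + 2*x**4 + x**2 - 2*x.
3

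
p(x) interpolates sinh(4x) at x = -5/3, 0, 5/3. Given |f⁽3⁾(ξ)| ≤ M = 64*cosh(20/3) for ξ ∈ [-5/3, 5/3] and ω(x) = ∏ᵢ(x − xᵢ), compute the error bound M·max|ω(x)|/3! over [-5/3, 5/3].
8000*sqrt(3)*cosh(20/3)/729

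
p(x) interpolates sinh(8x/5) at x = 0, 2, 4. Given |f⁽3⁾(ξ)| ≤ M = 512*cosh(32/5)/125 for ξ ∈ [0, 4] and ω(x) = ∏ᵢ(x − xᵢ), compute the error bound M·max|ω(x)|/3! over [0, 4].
4096*sqrt(3)*cosh(32/5)/3375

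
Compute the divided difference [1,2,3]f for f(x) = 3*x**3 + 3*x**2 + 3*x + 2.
21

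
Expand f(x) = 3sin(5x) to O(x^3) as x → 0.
15*x + O(x**3)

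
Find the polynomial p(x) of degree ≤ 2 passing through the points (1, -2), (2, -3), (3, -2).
x**2 - 4*x + 1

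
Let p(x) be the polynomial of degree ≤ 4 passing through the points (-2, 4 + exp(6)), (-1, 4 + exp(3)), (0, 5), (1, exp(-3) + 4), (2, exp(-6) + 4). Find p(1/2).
(-5 + 60*exp(3) + (-20*exp(3) + 602 + 3*exp(6))*exp(6))*exp(-6)/128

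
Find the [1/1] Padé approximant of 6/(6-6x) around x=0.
1/(1 - x)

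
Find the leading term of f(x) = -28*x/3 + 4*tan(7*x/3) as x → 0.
1372*x**3/81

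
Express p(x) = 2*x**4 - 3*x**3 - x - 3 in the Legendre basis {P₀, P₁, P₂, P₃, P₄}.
(-13/5)P₀ + (-14/5)P₁ + (8/7)P₂ + (-6/5)P₃ + (16/35)P₄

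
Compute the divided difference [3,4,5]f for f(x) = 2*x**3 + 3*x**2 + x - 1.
27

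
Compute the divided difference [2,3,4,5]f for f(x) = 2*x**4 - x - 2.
28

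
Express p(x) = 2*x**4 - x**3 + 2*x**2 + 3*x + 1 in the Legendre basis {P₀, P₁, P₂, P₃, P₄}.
(31/15)P₀ + (12/5)P₁ + (52/21)P₂ + (-2/5)P₃ + (16/35)P₄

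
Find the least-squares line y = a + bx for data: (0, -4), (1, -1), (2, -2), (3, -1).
a = -16/5, b = 4/5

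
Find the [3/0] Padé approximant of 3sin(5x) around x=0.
-125*x**3/2 + 15*x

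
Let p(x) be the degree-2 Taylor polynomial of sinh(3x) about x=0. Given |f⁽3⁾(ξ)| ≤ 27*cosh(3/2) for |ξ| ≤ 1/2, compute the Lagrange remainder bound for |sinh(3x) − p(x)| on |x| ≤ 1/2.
9*cosh(3/2)/16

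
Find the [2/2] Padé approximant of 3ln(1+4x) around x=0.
12*x*(2*x + 1)/(8*x**2/3 + 4*x + 1)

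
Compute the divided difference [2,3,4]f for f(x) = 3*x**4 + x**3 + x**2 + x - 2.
175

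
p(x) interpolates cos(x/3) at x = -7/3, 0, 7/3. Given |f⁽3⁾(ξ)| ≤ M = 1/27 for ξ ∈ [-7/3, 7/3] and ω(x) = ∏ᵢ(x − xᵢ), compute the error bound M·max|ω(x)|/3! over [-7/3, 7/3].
343*sqrt(3)/19683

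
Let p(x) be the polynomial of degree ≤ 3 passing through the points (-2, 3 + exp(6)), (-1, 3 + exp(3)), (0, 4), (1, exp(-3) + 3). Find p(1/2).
(5 + (-5*exp(3) + 63 + exp(6))*exp(3))*exp(-3)/16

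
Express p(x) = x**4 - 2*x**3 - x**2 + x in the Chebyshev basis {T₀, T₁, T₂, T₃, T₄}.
(-1/8)T₀ + (-1/2)T₁ + (-1/2)T₃ + (1/8)T₄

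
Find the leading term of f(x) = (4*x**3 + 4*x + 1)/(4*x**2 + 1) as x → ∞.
x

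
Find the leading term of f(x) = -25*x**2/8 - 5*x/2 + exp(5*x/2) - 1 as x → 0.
125*x**3/48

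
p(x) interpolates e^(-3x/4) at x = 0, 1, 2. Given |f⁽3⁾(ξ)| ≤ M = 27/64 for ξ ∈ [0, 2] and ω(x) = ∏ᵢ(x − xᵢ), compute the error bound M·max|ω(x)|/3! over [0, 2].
sqrt(3)/64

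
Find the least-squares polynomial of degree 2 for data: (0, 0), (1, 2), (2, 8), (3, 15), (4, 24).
-9/35 + (127/70)x + (15/14)x²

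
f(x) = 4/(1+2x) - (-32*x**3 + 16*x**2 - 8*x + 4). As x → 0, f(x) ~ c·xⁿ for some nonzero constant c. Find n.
4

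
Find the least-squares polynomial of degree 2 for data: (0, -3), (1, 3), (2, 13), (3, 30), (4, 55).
-18/7 + (101/70)x + (45/14)x²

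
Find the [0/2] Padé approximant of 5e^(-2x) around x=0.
5/(2*x**2 + 2*x + 1)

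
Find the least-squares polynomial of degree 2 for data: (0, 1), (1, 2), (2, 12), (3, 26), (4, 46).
3/5 + (-3/5)x + (3)x²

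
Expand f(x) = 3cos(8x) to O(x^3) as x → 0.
3 - 96*x**2 + O(x**3)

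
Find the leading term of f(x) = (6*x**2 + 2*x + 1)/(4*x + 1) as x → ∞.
3*x/2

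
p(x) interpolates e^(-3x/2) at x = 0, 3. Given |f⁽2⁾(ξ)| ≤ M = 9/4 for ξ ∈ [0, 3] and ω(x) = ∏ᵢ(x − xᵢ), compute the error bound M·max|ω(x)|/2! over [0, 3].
81/32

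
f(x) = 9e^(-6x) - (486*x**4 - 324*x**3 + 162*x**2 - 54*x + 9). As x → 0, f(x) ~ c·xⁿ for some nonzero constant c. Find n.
5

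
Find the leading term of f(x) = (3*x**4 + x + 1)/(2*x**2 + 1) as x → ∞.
3*x**2/2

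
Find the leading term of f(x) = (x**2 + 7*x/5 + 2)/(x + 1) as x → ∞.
x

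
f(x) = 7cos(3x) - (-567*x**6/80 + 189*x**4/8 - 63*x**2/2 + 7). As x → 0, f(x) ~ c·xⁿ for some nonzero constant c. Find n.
8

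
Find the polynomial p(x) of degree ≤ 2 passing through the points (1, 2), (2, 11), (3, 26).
3*x**2 - 1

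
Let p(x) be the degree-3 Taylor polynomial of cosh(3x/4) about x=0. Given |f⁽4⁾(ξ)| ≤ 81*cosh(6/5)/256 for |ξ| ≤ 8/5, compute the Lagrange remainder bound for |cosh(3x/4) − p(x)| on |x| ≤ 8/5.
54*cosh(6/5)/625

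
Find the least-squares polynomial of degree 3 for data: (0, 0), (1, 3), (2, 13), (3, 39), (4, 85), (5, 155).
25/126 + (-415/756)x + (229/126)x² + (97/108)x³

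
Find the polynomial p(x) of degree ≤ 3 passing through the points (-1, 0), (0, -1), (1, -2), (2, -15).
-2*x**3 + x - 1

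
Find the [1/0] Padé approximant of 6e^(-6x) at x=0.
6 - 36*x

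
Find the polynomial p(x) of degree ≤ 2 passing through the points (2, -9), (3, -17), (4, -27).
-x**2 - 3*x + 1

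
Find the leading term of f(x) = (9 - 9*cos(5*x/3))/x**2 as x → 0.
25/2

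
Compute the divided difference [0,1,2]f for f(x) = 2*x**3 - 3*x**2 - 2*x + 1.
3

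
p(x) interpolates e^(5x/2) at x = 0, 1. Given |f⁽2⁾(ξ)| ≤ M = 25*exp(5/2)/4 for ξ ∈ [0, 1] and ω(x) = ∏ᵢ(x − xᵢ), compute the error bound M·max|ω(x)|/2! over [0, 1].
25*exp(5/2)/32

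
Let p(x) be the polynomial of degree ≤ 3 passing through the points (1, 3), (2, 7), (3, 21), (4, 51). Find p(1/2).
23/8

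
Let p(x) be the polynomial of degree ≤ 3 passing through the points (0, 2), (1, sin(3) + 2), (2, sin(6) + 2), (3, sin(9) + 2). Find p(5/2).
15*sin(6)/16 - 5*sin(3)/16 + 5*sin(9)/16 + 2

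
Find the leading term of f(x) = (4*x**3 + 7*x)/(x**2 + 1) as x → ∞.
4*x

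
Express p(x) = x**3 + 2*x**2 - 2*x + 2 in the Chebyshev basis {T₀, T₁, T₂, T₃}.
(3)T₀ + (-5/4)T₁ + T₂ + (1/4)T₃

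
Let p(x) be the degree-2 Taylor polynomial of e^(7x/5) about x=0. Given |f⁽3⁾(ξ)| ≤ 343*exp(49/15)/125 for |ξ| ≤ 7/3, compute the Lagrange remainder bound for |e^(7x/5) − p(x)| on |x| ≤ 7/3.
117649*exp(49/15)/20250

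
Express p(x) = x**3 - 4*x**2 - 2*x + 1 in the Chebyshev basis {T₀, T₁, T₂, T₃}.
-T₀ + (-5/4)T₁ + (-2)T₂ + (1/4)T₃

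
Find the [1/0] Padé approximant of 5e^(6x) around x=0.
30*x + 5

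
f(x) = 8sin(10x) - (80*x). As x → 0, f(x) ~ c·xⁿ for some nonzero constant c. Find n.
3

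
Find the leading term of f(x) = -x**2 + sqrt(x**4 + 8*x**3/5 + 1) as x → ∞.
4*x/5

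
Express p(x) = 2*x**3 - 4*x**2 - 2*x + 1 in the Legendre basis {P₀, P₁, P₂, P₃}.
(-1/3)P₀ + (-4/5)P₁ + (-8/3)P₂ + (4/5)P₃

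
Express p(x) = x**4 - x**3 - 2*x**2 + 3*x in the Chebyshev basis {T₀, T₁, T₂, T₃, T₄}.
(-5/8)T₀ + (9/4)T₁ + (-1/2)T₂ + (-1/4)T₃ + (1/8)T₄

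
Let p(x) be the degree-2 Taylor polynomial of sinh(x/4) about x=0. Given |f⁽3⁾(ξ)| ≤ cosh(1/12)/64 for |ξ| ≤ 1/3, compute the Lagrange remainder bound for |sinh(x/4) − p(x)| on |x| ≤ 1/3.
cosh(1/12)/10368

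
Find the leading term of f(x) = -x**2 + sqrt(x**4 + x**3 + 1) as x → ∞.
x/2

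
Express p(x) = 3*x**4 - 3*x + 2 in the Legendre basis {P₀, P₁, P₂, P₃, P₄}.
(13/5)P₀ + (-3)P₁ + (12/7)P₂ + (24/35)P₄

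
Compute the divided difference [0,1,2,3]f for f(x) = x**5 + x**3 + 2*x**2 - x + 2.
26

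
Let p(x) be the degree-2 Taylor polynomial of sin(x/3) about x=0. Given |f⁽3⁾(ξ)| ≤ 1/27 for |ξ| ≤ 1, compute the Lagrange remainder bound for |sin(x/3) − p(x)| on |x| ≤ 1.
1/162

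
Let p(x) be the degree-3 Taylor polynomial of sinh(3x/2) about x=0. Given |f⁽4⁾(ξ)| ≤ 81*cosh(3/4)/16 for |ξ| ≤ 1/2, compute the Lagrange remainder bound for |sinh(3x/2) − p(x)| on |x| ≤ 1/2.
27*cosh(3/4)/2048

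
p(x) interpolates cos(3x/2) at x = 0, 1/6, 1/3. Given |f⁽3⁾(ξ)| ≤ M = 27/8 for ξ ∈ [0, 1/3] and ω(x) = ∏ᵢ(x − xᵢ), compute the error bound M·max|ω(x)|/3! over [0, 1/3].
sqrt(3)/1728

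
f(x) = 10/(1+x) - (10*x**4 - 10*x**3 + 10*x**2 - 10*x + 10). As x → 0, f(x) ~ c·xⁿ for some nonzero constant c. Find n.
5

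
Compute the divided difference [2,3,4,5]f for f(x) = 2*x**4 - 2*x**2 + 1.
28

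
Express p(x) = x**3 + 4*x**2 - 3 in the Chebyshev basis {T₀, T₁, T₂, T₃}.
-T₀ + (3/4)T₁ + (2)T₂ + (1/4)T₃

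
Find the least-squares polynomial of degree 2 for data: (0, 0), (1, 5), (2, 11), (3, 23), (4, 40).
17/35 + (43/35)x + (15/7)x²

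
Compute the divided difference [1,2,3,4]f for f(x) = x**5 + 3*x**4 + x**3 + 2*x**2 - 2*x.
96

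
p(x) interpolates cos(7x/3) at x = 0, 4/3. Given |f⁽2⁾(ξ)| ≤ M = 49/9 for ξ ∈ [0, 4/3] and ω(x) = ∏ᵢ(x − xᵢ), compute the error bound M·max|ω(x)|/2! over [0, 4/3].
98/81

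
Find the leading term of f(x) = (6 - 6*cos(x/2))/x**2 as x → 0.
3/4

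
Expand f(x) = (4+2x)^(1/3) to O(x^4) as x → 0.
2**(2/3) + 2**(2/3)*x/6 - 2**(2/3)*x**2/36 + 5*2**(2/3)*x**3/648 + O(x**4)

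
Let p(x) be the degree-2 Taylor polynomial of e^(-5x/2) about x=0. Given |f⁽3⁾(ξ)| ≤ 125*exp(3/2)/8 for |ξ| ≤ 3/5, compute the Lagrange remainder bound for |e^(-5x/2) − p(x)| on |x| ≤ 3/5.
9*exp(3/2)/16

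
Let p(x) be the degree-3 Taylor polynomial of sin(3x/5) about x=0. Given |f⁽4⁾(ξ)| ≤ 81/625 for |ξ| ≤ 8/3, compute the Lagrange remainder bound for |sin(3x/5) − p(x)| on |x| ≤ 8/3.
512/1875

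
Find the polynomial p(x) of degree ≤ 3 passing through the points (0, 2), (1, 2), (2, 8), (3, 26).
x**3 - x + 2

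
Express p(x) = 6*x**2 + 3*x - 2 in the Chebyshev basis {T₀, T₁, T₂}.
T₀ + (3)T₁ + (3)T₂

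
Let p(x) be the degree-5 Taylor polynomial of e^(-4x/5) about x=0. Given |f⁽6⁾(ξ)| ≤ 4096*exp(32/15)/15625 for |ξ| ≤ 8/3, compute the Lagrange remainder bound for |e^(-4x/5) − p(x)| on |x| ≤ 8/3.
67108864*exp(32/15)/512578125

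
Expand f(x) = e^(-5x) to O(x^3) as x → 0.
1 - 5*x + 25*x**2/2 + O(x**3)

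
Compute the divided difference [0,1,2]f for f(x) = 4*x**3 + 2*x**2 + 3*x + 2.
14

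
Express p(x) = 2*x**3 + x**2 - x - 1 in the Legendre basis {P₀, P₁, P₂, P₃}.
(-2/3)P₀ + (1/5)P₁ + (2/3)P₂ + (4/5)P₃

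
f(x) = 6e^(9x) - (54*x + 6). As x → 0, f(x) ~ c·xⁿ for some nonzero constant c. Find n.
2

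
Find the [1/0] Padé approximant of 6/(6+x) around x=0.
1 - x/6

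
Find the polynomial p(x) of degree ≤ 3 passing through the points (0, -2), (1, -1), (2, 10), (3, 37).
x**3 + 2*x**2 - 2*x - 2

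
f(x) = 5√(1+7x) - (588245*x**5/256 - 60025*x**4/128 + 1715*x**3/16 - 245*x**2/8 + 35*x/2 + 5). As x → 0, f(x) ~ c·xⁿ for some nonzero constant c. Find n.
6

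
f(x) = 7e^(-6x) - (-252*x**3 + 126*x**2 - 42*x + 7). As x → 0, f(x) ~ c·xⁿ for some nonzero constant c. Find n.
4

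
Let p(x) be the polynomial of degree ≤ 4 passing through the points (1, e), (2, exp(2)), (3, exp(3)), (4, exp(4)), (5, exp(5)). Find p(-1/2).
e*(-1540*exp(3) - 2772*e + 1155 + 315*exp(4) + 2970*exp(2))/128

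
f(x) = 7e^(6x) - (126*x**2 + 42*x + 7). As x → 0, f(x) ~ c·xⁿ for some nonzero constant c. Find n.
3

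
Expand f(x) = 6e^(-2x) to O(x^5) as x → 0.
6 - 12*x + 12*x**2 - 8*x**3 + 4*x**4 + O(x**5)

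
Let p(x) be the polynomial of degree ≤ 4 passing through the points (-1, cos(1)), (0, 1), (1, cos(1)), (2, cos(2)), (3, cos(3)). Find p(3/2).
15*cos(2)/32 - 5/32 - 5*cos(3)/128 + 93*cos(1)/128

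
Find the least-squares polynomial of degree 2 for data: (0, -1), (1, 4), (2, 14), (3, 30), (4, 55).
-22/35 + (23/35)x + (23/7)x²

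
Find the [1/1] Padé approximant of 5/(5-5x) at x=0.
1/(1 - x)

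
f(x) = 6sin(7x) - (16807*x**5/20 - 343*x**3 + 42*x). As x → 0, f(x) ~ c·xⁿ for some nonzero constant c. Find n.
7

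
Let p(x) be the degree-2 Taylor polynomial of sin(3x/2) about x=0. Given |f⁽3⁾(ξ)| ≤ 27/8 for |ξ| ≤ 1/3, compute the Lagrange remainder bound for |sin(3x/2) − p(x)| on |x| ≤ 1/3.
1/48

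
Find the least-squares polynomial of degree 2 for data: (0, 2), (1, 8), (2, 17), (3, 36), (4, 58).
11/5 + (2)x + (3)x²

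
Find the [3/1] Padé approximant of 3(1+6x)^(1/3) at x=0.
(-8*x**3 + 12*x**2 + 18*x + 3)/(4*x + 1)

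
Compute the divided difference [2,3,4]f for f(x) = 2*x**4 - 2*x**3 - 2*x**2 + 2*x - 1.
90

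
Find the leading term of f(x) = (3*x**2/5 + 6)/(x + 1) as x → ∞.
3*x/5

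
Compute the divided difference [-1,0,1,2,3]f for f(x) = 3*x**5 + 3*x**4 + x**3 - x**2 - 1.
18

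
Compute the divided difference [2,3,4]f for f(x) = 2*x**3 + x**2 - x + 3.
19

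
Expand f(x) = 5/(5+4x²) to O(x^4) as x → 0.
1 - 4*x**2/5 + O(x**4)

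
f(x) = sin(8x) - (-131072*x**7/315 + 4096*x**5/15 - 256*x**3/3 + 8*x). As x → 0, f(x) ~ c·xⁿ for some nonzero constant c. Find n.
9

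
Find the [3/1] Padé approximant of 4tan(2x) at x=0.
32*x**3/3 + 8*x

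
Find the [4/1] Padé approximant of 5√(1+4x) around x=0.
(6*x**4 - 8*x**3 + 18*x**2 + 24*x + 5)/(14*x/5 + 1)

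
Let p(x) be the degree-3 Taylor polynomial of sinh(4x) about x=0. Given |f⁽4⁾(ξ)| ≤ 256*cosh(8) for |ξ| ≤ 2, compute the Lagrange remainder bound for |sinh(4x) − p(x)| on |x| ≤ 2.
512*cosh(8)/3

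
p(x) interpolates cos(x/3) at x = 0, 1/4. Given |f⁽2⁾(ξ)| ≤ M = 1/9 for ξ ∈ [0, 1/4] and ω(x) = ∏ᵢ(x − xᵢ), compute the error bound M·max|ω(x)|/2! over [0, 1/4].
1/1152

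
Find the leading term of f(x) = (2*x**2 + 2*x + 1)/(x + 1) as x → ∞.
2*x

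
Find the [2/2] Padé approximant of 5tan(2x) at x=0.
10*x/(1 - 4*x**2/3)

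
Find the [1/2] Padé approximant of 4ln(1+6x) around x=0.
24*x/(-3*x**2 + 3*x + 1)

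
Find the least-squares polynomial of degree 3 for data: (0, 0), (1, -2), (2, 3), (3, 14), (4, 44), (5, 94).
-11/63 + (-239/189)x + (-50/63)x² + (26/27)x³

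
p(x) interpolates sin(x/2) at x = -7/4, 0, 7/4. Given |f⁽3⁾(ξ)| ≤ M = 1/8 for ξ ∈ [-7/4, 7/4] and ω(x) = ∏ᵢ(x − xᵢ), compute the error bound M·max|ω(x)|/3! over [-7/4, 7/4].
343*sqrt(3)/13824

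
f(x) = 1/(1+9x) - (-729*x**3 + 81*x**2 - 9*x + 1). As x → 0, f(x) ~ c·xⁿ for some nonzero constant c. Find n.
4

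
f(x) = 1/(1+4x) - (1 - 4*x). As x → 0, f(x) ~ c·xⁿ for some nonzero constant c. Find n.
2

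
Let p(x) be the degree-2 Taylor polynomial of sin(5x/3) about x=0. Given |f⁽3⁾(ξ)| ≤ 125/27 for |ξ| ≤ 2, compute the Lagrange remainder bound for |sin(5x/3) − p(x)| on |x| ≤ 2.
500/81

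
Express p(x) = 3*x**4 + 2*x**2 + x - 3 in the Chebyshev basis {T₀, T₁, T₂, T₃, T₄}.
(-7/8)T₀ + T₁ + (5/2)T₂ + (3/8)T₄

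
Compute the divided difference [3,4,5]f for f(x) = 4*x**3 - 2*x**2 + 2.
46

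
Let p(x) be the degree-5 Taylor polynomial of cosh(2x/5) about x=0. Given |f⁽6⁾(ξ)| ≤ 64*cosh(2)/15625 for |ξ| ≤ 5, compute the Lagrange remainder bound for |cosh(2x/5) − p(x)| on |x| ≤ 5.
4*cosh(2)/45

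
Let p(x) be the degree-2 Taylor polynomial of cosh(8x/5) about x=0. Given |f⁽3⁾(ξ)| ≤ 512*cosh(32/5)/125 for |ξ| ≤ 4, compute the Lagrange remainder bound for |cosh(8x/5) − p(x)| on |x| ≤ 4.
16384*cosh(32/5)/375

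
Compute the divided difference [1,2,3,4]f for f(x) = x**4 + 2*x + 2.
10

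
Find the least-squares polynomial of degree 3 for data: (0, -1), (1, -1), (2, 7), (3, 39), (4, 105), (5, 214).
-46/63 + (-502/189)x + (-13/36)x² + (205/108)x³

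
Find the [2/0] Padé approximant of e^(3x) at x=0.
9*x**2/2 + 3*x + 1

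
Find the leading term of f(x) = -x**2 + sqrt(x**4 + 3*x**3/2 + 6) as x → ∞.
3*x/4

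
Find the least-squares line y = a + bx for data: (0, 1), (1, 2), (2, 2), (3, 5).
a = 7/10, b = 6/5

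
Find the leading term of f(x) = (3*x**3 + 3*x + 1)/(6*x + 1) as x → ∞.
x**2/2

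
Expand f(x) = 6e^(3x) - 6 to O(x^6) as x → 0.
18*x + 27*x**2 + 27*x**3 + 81*x**4/4 + 243*x**5/20 + O(x**6)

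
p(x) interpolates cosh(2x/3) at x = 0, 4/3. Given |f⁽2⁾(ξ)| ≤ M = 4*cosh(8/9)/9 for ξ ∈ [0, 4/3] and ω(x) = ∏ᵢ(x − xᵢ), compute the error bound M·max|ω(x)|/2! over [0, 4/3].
8*cosh(8/9)/81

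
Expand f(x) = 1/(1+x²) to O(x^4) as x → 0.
1 - x**2 + O(x**4)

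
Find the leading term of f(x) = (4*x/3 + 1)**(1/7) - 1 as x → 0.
4*x/21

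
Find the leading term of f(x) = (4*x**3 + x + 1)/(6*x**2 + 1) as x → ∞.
2*x/3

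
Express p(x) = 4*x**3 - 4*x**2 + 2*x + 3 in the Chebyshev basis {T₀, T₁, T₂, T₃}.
T₀ + (5)T₁ + (-2)T₂ + T₃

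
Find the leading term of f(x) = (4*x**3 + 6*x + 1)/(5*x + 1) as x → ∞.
4*x**2/5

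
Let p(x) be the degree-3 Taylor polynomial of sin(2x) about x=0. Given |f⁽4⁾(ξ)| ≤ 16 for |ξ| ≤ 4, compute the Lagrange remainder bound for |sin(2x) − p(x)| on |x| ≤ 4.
512/3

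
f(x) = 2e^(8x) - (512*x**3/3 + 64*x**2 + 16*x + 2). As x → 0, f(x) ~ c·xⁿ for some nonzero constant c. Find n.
4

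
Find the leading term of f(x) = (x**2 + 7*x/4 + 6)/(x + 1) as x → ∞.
x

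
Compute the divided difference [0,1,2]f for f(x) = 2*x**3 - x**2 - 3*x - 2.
5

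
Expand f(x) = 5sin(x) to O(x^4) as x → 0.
5*x - 5*x**3/6 + O(x**4)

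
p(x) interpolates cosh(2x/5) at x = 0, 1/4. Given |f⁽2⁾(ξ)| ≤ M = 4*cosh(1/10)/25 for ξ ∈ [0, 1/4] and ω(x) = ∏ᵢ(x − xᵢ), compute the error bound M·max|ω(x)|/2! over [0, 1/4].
cosh(1/10)/800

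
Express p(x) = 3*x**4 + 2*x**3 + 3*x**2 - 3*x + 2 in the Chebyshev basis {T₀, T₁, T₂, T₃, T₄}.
(37/8)T₀ + (-3/2)T₁ + (3)T₂ + (1/2)T₃ + (3/8)T₄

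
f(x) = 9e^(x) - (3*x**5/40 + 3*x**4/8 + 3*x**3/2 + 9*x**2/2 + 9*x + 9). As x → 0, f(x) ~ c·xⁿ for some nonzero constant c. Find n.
6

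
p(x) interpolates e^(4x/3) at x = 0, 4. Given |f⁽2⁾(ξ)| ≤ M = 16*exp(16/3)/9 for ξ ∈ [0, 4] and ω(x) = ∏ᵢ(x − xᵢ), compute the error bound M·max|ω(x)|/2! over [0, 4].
32*exp(16/3)/9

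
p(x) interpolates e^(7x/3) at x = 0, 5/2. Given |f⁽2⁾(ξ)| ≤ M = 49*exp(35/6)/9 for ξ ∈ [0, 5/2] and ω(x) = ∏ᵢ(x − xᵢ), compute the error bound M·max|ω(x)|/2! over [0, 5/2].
1225*exp(35/6)/288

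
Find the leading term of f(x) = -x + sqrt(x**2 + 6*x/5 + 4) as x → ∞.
3/5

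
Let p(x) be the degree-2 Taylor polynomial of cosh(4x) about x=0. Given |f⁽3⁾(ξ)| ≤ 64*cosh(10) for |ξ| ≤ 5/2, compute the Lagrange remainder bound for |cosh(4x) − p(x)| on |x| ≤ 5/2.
500*cosh(10)/3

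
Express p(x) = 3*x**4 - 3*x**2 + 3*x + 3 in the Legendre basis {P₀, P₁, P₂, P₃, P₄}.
(13/5)P₀ + (3)P₁ + (-2/7)P₂ + (24/35)P₄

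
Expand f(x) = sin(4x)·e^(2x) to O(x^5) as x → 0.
4*x + 8*x**2 - 8*x**3/3 - 16*x**4 + O(x**5)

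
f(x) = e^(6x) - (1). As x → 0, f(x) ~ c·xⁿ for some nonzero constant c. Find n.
1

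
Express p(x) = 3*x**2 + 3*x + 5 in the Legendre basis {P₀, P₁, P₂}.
(6)P₀ + (3)P₁ + (2)P₂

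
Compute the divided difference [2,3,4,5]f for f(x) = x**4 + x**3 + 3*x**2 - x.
15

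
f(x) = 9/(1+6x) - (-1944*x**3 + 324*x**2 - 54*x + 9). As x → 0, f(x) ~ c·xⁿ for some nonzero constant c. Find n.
4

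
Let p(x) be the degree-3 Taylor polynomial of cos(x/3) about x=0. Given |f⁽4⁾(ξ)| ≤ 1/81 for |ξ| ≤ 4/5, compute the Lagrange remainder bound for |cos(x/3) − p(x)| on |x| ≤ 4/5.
32/151875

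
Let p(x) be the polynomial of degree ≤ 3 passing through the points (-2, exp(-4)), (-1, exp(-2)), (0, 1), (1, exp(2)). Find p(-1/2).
(-1 + 9*exp(2) + (9 - exp(2))*exp(4))*exp(-4)/16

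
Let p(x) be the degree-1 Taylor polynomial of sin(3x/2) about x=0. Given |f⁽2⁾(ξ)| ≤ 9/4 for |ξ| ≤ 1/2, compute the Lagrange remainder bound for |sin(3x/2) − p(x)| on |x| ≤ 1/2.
9/32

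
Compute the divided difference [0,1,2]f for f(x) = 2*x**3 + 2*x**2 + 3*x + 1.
8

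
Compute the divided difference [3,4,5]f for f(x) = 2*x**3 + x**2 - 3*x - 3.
25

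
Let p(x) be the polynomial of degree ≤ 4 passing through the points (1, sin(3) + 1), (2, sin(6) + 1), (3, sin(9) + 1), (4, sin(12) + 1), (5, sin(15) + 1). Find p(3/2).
35*sin(6)/32 - 35*sin(9)/64 + 7*sin(12)/32 - 5*sin(15)/128 + 35*sin(3)/128 + 1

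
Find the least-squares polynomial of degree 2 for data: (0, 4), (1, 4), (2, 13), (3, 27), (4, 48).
26/7 + (-163/70)x + (47/14)x²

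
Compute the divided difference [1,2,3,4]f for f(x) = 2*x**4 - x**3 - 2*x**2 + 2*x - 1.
19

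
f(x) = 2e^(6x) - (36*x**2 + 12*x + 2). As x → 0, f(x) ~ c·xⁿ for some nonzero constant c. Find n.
3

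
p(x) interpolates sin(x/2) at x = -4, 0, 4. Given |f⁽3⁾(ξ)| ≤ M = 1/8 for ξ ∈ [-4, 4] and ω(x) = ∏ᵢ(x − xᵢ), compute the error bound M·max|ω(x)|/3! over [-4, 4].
8*sqrt(3)/27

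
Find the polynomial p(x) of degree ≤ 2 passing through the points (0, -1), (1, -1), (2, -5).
-2*x**2 + 2*x - 1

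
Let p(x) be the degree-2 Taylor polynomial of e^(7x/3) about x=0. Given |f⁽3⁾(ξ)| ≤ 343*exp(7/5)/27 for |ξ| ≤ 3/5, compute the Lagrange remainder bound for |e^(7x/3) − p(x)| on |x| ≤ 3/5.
343*exp(7/5)/750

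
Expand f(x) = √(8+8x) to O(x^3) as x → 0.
2*sqrt(2) + sqrt(2)*x - sqrt(2)*x**2/4 + O(x**3)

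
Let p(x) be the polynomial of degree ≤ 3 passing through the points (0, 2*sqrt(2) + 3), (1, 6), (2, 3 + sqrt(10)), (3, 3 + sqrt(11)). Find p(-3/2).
-519/16 - 35*sqrt(11)/16 + 105*sqrt(2)/8 + 135*sqrt(10)/16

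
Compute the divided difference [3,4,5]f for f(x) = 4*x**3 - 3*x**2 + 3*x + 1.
45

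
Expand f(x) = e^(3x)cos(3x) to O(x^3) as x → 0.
1 + 3*x + O(x**3)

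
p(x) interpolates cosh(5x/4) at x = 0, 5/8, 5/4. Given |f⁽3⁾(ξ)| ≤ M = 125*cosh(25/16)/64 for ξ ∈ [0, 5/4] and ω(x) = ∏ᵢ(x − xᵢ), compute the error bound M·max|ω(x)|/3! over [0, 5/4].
15625*sqrt(3)*cosh(25/16)/884736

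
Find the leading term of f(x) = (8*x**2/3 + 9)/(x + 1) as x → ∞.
8*x/3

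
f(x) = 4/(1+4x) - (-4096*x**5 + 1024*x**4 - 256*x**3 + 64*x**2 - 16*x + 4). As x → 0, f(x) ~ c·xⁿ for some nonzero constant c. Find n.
6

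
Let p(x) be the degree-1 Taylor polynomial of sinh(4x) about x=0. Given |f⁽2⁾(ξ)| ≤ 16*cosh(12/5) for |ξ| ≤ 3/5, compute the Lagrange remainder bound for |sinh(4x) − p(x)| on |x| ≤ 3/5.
72*cosh(12/5)/25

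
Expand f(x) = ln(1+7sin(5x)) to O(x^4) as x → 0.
35*x - 1225*x**2/2 + 84875*x**3/6 + O(x**4)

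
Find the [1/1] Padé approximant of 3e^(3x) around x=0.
(9*x/2 + 3)/(1 - 3*x/2)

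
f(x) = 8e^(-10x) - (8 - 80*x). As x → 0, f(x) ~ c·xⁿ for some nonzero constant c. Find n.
2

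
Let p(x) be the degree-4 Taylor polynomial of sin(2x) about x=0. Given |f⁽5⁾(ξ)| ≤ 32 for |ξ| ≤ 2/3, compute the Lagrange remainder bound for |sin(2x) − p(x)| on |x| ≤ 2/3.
128/3645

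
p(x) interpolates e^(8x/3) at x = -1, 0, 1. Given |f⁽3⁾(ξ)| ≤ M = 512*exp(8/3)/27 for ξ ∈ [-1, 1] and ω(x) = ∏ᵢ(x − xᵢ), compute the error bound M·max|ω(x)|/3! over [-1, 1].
512*sqrt(3)*exp(8/3)/729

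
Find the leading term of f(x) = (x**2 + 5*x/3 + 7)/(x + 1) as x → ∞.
x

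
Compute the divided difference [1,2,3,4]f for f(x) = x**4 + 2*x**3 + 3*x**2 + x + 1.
12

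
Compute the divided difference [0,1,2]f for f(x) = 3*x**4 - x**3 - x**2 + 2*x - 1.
17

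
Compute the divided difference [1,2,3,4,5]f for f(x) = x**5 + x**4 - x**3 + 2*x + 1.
16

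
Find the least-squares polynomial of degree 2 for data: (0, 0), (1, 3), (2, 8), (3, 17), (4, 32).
2/5 + (-1/5)x + (2)x²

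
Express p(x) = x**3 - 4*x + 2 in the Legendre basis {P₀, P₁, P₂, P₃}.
(2)P₀ + (-17/5)P₁ + (2/5)P₃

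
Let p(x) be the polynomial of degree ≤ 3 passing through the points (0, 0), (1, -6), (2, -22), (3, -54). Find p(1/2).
-17/8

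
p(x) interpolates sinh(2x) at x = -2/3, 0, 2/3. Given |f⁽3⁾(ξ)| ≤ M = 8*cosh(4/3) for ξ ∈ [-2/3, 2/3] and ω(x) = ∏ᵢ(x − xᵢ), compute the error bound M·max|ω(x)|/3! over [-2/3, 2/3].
64*sqrt(3)*cosh(4/3)/729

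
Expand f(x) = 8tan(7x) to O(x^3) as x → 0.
56*x + O(x**3)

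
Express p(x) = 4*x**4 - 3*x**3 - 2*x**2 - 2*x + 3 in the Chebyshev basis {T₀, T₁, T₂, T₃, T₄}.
(7/2)T₀ + (-17/4)T₁ + T₂ + (-3/4)T₃ + (1/2)T₄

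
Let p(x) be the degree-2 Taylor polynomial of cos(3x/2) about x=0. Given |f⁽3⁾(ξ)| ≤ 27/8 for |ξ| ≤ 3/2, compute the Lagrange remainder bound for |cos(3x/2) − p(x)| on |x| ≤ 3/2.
243/128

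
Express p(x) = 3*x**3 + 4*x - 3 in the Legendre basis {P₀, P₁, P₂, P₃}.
(-3)P₀ + (29/5)P₁ + (6/5)P₃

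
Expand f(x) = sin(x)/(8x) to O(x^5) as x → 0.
1/8 - x**2/48 + x**4/960 + O(x**5)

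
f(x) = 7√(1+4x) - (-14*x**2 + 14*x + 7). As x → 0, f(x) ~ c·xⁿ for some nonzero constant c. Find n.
3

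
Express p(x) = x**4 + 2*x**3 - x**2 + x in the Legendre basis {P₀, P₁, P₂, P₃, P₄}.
(-2/15)P₀ + (11/5)P₁ + (-2/21)P₂ + (4/5)P₃ + (8/35)P₄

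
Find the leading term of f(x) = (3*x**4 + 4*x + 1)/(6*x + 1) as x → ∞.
x**3/2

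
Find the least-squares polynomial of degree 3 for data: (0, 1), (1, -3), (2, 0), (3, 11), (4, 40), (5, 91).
5/6 + (-923/252)x + (-11/21)x² + (35/36)x³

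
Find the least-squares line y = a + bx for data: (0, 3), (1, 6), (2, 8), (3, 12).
a = 29/10, b = 29/10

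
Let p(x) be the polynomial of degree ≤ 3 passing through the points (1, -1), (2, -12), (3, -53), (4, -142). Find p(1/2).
-9/8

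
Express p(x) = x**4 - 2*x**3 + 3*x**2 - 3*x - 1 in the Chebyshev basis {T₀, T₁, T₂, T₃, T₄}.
(7/8)T₀ + (-9/2)T₁ + (2)T₂ + (-1/2)T₃ + (1/8)T₄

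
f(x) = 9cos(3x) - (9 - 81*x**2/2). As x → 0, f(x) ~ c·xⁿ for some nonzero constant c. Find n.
4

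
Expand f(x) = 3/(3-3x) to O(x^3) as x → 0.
1 + x + x**2 + O(x**3)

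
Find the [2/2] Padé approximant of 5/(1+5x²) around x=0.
5/(5*x**2 + 1)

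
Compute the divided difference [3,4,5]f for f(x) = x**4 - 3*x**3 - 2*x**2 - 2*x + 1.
59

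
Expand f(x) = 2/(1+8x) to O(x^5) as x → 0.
2 - 16*x + 128*x**2 - 1024*x**3 + 8192*x**4 + O(x**5)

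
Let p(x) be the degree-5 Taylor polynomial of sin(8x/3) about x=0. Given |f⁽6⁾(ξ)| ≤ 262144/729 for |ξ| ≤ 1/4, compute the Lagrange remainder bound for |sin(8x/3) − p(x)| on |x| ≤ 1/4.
4/32805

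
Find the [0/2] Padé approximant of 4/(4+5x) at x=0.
1/(5*x/4 + 1)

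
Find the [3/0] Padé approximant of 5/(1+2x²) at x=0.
5 - 10*x**2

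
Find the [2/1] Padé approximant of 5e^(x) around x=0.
(5*x**2/6 + 10*x/3 + 5)/(1 - x/3)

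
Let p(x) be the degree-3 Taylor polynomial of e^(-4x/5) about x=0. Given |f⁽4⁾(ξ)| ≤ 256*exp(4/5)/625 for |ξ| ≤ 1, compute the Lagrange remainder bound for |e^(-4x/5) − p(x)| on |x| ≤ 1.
32*exp(4/5)/1875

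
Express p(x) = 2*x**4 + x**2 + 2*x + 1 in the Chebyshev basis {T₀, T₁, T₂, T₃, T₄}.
(9/4)T₀ + (2)T₁ + (3/2)T₂ + (1/4)T₄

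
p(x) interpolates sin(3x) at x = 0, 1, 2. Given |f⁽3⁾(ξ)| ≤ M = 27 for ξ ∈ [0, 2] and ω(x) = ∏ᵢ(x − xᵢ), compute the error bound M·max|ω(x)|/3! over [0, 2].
sqrt(3)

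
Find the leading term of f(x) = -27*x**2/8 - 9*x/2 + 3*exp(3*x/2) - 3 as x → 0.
27*x**3/16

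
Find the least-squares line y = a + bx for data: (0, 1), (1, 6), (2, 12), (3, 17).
a = 9/10, b = 27/5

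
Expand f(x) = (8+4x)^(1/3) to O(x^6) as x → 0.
2 + x/3 - x**2/18 + 5*x**3/324 - 5*x**4/972 + 11*x**5/5832 + O(x**6)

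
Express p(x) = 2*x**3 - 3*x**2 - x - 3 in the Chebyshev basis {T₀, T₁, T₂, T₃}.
(-9/2)T₀ + (1/2)T₁ + (-3/2)T₂ + (1/2)T₃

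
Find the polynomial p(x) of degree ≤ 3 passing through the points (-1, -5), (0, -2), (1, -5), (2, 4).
3*x**3 - 3*x**2 - 3*x - 2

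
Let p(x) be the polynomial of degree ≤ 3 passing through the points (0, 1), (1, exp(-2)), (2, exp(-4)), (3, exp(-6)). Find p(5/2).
(-5*exp(4) + 5 + 15*exp(2) + exp(6))*exp(-6)/16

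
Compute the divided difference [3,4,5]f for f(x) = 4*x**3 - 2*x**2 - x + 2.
46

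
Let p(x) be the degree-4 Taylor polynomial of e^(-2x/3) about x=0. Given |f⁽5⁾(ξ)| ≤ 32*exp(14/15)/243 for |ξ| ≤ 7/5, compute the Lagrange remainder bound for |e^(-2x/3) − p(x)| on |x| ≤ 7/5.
67228*exp(14/15)/11390625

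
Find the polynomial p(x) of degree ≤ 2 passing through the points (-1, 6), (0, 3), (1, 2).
x**2 - 2*x + 3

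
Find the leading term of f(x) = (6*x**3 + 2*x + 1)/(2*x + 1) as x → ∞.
3*x**2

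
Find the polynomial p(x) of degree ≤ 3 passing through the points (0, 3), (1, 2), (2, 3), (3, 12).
x**3 - 2*x**2 + 3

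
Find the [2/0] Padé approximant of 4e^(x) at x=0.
2*x**2 + 4*x + 4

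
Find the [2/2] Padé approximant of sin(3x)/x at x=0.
(3 - 63*x**2/20)/(9*x**2/20 + 1)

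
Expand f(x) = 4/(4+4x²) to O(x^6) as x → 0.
1 - x**2 + x**4 + O(x**6)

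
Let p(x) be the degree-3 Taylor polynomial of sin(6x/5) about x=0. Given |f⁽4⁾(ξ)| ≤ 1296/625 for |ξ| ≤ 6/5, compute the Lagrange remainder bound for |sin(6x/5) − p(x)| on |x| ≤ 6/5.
69984/390625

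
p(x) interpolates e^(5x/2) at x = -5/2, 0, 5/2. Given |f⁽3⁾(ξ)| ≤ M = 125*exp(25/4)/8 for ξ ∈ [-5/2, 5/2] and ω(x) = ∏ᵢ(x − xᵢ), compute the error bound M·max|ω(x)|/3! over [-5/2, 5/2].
15625*sqrt(3)*exp(25/4)/1728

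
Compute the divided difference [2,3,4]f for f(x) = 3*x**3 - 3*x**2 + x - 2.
24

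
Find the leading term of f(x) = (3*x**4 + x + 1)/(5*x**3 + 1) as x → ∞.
3*x/5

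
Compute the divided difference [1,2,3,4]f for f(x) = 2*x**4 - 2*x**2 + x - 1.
20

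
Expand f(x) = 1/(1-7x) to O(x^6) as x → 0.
1 + 7*x + 49*x**2 + 343*x**3 + 2401*x**4 + 16807*x**5 + O(x**6)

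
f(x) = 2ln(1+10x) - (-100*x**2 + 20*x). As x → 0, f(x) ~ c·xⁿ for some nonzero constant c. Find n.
3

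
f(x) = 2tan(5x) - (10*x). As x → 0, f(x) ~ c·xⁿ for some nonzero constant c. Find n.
3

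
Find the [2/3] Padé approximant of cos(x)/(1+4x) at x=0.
(1 - 5*x**2/12)/(x**3/3 + x**2/12 + 4*x + 1)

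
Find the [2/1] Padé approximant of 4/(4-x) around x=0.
1/(1 - x/4)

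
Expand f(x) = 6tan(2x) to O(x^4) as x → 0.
12*x + 16*x**3 + O(x**4)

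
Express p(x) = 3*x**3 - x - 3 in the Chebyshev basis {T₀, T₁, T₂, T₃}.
(-3)T₀ + (5/4)T₁ + (3/4)T₃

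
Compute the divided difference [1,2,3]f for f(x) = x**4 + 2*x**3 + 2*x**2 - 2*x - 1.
39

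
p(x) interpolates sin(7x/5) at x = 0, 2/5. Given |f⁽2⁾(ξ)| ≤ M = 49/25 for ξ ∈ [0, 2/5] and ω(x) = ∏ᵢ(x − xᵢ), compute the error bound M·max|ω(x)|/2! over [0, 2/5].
49/1250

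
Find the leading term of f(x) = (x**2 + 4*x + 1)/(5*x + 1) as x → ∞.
x/5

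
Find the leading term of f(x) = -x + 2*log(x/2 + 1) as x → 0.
-x**2/4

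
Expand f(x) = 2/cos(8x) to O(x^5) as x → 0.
2 + 64*x**2 + 5120*x**4/3 + O(x**5)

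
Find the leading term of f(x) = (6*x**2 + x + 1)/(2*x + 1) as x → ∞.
3*x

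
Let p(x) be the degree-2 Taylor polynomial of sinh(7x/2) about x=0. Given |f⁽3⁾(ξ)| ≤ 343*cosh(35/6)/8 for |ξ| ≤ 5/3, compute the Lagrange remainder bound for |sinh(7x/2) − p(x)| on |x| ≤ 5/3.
42875*cosh(35/6)/1296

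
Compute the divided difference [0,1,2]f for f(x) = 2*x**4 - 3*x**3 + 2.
5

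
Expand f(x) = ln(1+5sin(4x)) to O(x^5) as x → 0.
20*x - 200*x**2 + 7840*x**3/3 - 116800*x**4/3 + O(x**5)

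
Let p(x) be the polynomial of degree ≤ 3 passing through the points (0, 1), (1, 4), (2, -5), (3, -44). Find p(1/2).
23/8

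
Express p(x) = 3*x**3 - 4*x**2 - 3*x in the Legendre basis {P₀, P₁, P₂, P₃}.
(-4/3)P₀ + (-6/5)P₁ + (-8/3)P₂ + (6/5)P₃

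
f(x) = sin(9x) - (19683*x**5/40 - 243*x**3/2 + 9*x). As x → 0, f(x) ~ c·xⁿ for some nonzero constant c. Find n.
7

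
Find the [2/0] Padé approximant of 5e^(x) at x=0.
5*x**2/2 + 5*x + 5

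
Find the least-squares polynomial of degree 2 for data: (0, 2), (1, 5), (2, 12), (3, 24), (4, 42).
11/5 + (-1/10)x + (5/2)x²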